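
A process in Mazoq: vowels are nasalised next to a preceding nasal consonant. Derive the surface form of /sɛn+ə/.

[sɛnə̃]

/ə/ sits next to the nasal /n/ and is therefore nasalised to [ə̃].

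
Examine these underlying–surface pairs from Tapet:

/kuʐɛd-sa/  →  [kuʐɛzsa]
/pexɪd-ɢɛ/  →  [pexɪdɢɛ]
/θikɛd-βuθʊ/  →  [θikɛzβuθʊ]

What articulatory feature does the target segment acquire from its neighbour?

Comparing underlying and surface forms, /d/ → [z] is the alternation; the neighbouring /s/ is constant.
The change stop → fricative matches the manner of the following /s/, identifying this as manner assimilation.
Checking the remaining alternation: /d/ → [z] before /β/ (stop → fricative, matching a fricative) — only manner changes, and always toward the following segment.
No alternation appears in [pexɪdɢɛ]: there the adjacent consonants already agree in manner (/d/ and /ɢ/ are both stops), so this form is consistent with the same rule.

manner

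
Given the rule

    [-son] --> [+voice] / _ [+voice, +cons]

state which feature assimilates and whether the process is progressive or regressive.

regressive voicing assimilation

The target ([-son], obstruents) acquires [+voice] next to a voiced consonant ([+voice, +cons]) — it takes on the voicing of its neighbour, so the feature that spreads is voicing.
Since the environment is written after the underscore, the trigger follows the target; the direction is regressive.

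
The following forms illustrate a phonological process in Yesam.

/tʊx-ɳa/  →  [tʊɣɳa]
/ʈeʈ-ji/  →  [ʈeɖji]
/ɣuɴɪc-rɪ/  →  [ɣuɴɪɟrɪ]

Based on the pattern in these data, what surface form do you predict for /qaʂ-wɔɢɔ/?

The data show regressive voicing assimilation: /x/ → [ɣ] before /ɳ/; /ʈ/ → [ɖ] before /j/; /c/ → [ɟ] before /r/. In each pair only voicing changes, matching the following consonant, while place and manner stay constant.
/ʂ/ is a voiceless retroflex fricative. The following trigger /w/ is voiced, so /ʂ/ must become voiced as well.
A voiced retroflex fricative is [ʐ], so the surface segment is [ʐ].

[qaʐwɔɢɔ]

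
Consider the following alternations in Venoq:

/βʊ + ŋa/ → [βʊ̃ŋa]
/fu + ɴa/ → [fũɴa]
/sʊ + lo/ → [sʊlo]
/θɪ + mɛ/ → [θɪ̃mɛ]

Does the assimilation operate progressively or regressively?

The vowel /ʊ/ surfaces as nasalised [ʊ̃] next to the following nasal /ŋ/ — it has acquired the [+nasal] feature of its neighbour.
Likewise in the remaining data: /u/ → [ũ] before /ɴ/; /ɪ/ → [ɪ̃] before /m/ — each time a vowel is nasalised next to a following nasal.
No change occurs in [sʊlo] because the vowel at the boundary is adjacent to an oral consonant, not a nasal (/ʊ/ next to /l/).
Because the conditioning nasal is to the right of the vowel that changes, the process is regressive (anticipatory).

regressive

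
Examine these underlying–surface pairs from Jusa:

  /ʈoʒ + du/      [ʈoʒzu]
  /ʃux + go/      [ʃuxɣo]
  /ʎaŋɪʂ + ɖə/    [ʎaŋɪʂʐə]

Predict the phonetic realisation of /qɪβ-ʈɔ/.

The data show progressive manner assimilation: /d/ → [z] after /ʒ/; /g/ → [ɣ] after /x/; /ɖ/ → [ʐ] after /ʂ/. In each pair only manner changes, matching the preceding consonant, while place and voice stay constant.
The rule targets /ʈ/ (voiceless retroflex stop), which sits after the trigger /β/ (fricative).
Changing only its manner to fricative gives [ʂ] — the voiceless retroflex fricative.

[qɪβʂɔ]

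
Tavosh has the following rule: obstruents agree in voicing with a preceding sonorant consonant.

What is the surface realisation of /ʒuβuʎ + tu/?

[ʒuβuʎdu]

/t/ is a voiceless alveolar stop. The preceding trigger /ʎ/ is voiced, so /t/ must become voiced as well.
Changing only its voicing to voiced gives [d] — the voiced alveolar stop.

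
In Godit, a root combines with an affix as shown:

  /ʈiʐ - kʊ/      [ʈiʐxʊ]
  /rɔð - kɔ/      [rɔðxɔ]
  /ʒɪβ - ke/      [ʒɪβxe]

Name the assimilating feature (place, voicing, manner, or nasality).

manner

Underlying /k/ is realised as [x] next to /ʐ/; /ʐ/ itself does not change.
/k/ is a stop while /ʐ/ is a fricative; the output [x] is a fricative, matching the trigger — so the feature that spreads is manner.
The same holds elsewhere in the data: /k/ → [x] after /ð/ (stop → fricative, matching a fricative); /k/ → [x] after /β/ (stop → fricative, matching a fricative) — only manner changes, and always toward the preceding segment.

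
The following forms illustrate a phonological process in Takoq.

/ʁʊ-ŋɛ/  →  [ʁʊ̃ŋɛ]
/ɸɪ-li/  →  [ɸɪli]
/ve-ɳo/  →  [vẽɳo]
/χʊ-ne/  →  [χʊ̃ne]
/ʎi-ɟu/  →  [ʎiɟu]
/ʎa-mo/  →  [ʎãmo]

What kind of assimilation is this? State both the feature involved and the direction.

regressive nasality assimilation (vowel nasalisation)

The vowel /ʊ/ surfaces as nasalised [ʊ̃] next to the following nasal /ŋ/ — it has acquired the [+nasal] feature of its neighbour.
Likewise in the remaining data: /e/ → [ẽ] before /ɳ/; /ʊ/ → [ʊ̃] before /n/; /a/ → [ã] before /m/ — each time a vowel is nasalised next to a following nasal.
No change occurs in [ɸɪli], [ʎiɟu] because the vowel at the boundary is adjacent to an oral consonant, not a nasal (/ɪ/ next to /l/; /i/ next to /ɟ/).
Because the conditioning nasal is to the right of the vowel that changes, the process is regressive (anticipatory).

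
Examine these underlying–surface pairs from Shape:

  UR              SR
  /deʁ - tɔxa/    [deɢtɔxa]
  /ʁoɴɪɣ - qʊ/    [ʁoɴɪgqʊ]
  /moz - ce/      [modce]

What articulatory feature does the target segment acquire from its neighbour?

Comparing underlying and surface forms, /ʁ/ → [ɢ] is the alternation; the neighbouring /t/ is constant.
The change fricative → stop matches the manner of the following /t/, identifying this as manner assimilation.
The other alternating forms pattern the same way: /ɣ/ → [g] before /q/ (fricative → stop, matching a stop); /z/ → [d] before /c/ (fricative → stop, matching a stop) — only manner changes, and always toward the following segment.

manner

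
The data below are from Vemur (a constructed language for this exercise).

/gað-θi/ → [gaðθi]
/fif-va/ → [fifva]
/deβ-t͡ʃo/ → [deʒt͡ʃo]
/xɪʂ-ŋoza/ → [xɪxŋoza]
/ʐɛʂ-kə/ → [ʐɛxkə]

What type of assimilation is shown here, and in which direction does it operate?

Underlying /β/ is realised as [ʒ] next to /t͡ʃ/; /t͡ʃ/ itself does not change.
The change bilabial → postalveolar matches the place of the following /t͡ʃ/, identifying this as place assimilation.
Manner and voice are unchanged, so the assimilation is partial, not total.
The same holds elsewhere in the data: /ʂ/ → [x] before /ŋ/ (retroflex → velar, matching velar); /ʂ/ → [x] before /k/ (retroflex → velar, matching velar) — only place changes, and always toward the following segment.
Nothing changes in [gaðθi], [fifva]: there the adjacent consonants already agree in place (/ð/ and /θ/ are both dental; /f/ and /v/ are both labiodental), so these forms are consistent with the same rule.
Since the segment that changes precedes the conditioning segment, the assimilation is regressive.

regressive place assimilation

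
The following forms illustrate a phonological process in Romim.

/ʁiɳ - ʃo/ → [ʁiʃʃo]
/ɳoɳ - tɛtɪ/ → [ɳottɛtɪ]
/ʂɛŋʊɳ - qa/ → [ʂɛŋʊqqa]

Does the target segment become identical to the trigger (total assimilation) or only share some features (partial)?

The segment that alternates is /ɳ/, which surfaces as [ʃ] when adjacent to /ʃ/.
The output [ʃ] is identical to the trigger /ʃ/ — every feature (place, manner, voicing) has been copied — so this is total assimilation.
The other forms behave the same way: /ɳ/ → [t] before /t/; /ɳ/ → [q] before /q/ — in each case the output is a copy of the following consonant.

total assimilation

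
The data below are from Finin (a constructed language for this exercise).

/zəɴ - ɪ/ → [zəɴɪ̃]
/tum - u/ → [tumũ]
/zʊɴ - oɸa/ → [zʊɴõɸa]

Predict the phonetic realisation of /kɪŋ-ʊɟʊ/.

[kɪŋʊ̃ɟʊ]

The data show progressive nasality assimilation (vowel nasalisation): /ɪ/ → [ɪ̃] after /ɴ/; /u/ → [ũ] after /m/; /o/ → [õ] after /ɴ/ — a vowel is nasalised by an immediately preceding nasal consonant.
The vowel /ʊ/ is adjacent to the preceding nasal /ŋ/, so it acquires [+nasal] and surfaces as [ʊ̃].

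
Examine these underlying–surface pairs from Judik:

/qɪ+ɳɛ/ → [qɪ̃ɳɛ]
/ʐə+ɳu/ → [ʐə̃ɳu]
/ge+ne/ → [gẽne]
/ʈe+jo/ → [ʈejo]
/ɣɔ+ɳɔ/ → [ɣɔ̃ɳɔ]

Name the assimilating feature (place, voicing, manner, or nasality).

nasality

The vowel /ɪ/ surfaces as nasalised [ɪ̃] next to the following nasal /ɳ/ — it has acquired the [+nasal] feature of its neighbour.
The other forms show the same pattern: /ə/ → [ə̃] before /ɳ/; /e/ → [ẽ] before /n/; /ɔ/ → [ɔ̃] before /ɳ/ — each time a vowel is nasalised next to a following nasal.
No change occurs in [ʈejo] because the vowel at the boundary is adjacent to an oral consonant, not a nasal (/e/ next to /j/).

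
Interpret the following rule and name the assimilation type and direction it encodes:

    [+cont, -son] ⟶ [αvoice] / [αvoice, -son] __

progressive voicing assimilation

The shared variable α links the value of [voice] on the target to the same value on the neighbouring segment, so voicing is the feature that assimilates.
Since the environment is written before the underscore, the trigger precedes the target; the direction is progressive.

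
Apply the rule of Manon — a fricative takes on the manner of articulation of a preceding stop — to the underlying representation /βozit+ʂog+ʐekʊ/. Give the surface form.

/ʂ/ is a voiceless retroflex fricative. The preceding trigger /t/ is a stop, so /ʂ/ must become a stop as well.
Changing only its manner to stop gives [ʈ] — the voiceless retroflex stop.
At the second juncture, /ʐ/ likewise becomes [ɖ] adjacent to /g/.

[βozitʈogɖekʊ]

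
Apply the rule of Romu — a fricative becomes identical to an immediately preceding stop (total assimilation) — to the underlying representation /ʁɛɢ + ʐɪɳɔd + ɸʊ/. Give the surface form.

/ʐ/ is the segment targeted by the rule; it sits immediately after /ɢ/, so it assimilates completely and surfaces as [ɢ].
At the second juncture, /ɸ/ likewise becomes [d] adjacent to /d/.

[ʁɛɢɢɪɳɔddʊ]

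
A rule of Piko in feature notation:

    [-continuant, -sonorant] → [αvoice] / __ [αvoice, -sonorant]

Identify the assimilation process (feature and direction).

regressive voicing assimilation

The rule copies [voice] from the environment onto the target, so the assimilating feature is voicing.
Since the environment is written after the underscore, the trigger follows the target; the direction is regressive.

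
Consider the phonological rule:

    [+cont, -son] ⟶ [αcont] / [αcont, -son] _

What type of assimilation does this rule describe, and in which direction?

The rule copies [cont] (continuancy) from the environment onto the target fricatives; since [±cont] encodes the stop/fricative manner contrast, the assimilating dimension is manner.
Since the environment is written before the underscore, the trigger precedes the target; the direction is progressive.

progressive manner assimilation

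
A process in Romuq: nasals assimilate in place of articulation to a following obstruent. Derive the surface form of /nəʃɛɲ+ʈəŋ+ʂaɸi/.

[nəʃɛɳʈəɳʂaɸi]

The rule targets /ɲ/ (voiced palatal nasal), which sits before the trigger /ʈ/ (retroflex).
The voiced retroflex nasal is [ɳ], so /ɲ/ → [ɳ].
The same rule applies at the second boundary: /ŋ/ → [ɳ] next to /ʂ/.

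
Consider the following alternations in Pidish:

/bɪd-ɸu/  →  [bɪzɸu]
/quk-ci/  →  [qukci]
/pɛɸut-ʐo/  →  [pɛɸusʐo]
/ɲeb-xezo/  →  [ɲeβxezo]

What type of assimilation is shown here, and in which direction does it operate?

regressive manner assimilation

Comparing underlying and surface forms, /d/ → [z] is the alternation; the neighbouring /ɸ/ is constant.
The change stop → fricative matches the manner of the following /ɸ/, identifying this as manner assimilation.
Place and voice are unchanged, so the assimilation is partial, not total.
The other alternating forms pattern the same way: /t/ → [s] before /ʐ/ (stop → fricative, matching a fricative); /b/ → [β] before /x/ (stop → fricative, matching a fricative) — only manner changes, and always toward the following segment.
Nothing changes in [qukci]: there the adjacent consonants already agree in manner (/k/ and /c/ are both stops), so this form is consistent with the same rule.
Since the segment that changes precedes the conditioning segment, the assimilation is regressive.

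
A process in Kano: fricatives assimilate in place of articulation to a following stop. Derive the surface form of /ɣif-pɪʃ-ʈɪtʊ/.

/f/ is a voiceless labiodental fricative. The following trigger /p/ is bilabial, so /f/ must become bilabial as well.
The voiceless bilabial fricative is [ɸ], so /f/ → [ɸ].
At the second juncture, /ʃ/ likewise becomes [ʂ] adjacent to /ʈ/.

[ɣiɸpɪʂʈɪtʊ]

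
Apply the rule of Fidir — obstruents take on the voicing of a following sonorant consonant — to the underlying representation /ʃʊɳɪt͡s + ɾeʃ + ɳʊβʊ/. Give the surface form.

/t͡s/ is a voiceless alveolar affricate. The following trigger /ɾ/ is voiced, so /t͡s/ must become voiced as well.
A voiced alveolar affricate is [d͡z], so the surface segment is [d͡z].
At the second juncture, /ʃ/ likewise becomes [ʒ] adjacent to /ɳ/.

[ʃʊɳɪd͡zɾeʒɳʊβʊ]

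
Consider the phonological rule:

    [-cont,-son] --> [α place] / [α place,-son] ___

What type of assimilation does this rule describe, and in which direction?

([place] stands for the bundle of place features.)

progressive place assimilation

The shared variable α links the value of the place features (abbreviated [place]) on the target to the same value on the neighbouring segment, so place is the feature that assimilates.
The conditioning segment sits to the left of the focus bar, meaning the trigger precedes the segment that changes — progressive assimilation.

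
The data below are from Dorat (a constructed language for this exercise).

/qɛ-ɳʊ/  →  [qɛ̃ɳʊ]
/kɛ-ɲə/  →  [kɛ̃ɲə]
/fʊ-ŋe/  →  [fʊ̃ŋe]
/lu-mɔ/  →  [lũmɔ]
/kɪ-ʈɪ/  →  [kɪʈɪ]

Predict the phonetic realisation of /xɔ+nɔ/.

[xɔ̃nɔ]

The data show regressive nasality assimilation (vowel nasalisation): /ɛ/ → [ɛ̃] before /ɳ/; /ɛ/ → [ɛ̃] before /ɲ/; /ʊ/ → [ʊ̃] before /ŋ/; /u/ → [ũ] before /m/ — a vowel is nasalised by an immediately following nasal consonant.
No change occurs in [kɪʈɪ] because the vowel at the boundary is adjacent to an oral consonant, not a nasal (/ɪ/ next to /ʈ/).
The vowel /ɔ/ is adjacent to the following nasal /n/, so it acquires [+nasal] and surfaces as [ɔ̃].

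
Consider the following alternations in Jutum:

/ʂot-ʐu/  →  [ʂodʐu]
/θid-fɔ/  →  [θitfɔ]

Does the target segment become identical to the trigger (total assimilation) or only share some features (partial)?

Comparing underlying and surface forms, /t/ → [d] is the alternation; the neighbouring /ʐ/ is constant.
The change voiceless → voiced matches the voicing of the following /ʐ/, identifying this as voicing assimilation.
Place and manner are unchanged, so the assimilation is partial, not total.
Checking the remaining alternation: /d/ → [t] before /f/ (voiced → voiceless, matching voiceless) — only voicing changes, and always toward the following segment.

partial assimilation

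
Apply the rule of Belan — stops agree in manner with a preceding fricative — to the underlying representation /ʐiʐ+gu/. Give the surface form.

[ʐiʐɣu]

/g/ is a voiced velar stop. The preceding trigger /ʐ/ is a fricative, so /g/ must become a fricative as well.
A voiced velar fricative is [ɣ], so the surface segment is [ɣ].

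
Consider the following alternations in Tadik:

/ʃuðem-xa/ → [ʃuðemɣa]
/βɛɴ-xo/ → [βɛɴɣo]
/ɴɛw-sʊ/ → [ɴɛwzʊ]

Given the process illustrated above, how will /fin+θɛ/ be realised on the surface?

The data show progressive voicing assimilation: /x/ → [ɣ] after /m/; /x/ → [ɣ] after /ɴ/; /s/ → [z] after /w/. In each pair only voicing changes, matching the preceding consonant, while place and manner stay constant.
/θ/ is a voiceless dental fricative. The preceding trigger /n/ is voiced, so /θ/ must become voiced as well.
Changing only its voicing to voiced gives [ð] — the voiced dental fricative.

[finðɛ]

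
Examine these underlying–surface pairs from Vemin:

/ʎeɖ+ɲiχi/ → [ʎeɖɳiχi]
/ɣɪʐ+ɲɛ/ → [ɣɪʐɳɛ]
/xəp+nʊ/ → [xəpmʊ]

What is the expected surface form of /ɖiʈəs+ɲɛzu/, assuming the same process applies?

[ɖiʈəsnɛzu]

The data show progressive place assimilation: /ɲ/ → [ɳ] after /ɖ/; /ɲ/ → [ɳ] after /ʐ/; /n/ → [m] after /p/. In each pair only place changes, matching the preceding consonant, while manner and voice stay constant.
The rule targets /ɲ/ (voiced palatal nasal), which sits after the trigger /s/ (alveolar).
The voiced alveolar nasal is [n], so /ɲ/ → [n].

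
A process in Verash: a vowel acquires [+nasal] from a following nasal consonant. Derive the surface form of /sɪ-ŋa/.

/ɪ/ sits next to the nasal /ŋ/ and is therefore nasalised to [ɪ̃].

[sɪ̃ŋa]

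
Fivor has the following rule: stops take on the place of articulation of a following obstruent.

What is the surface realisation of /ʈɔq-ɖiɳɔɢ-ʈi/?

/q/ is a voiceless uvular stop. The following trigger /ɖ/ is retroflex, so /q/ must become retroflex as well.
A voiceless retroflex stop is [ʈ], so the surface segment is [ʈ].
At the second juncture, /ɢ/ likewise becomes [ɖ] adjacent to /ʈ/.

[ʈɔʈɖiɳɔɖʈi]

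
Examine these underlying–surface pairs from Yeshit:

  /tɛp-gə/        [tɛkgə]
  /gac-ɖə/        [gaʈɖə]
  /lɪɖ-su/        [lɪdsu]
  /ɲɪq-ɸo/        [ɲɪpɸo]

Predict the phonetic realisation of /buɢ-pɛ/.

[bubpɛ]

The data show regressive place assimilation: /p/ → [k] before /g/; /c/ → [ʈ] before /ɖ/; /ɖ/ → [d] before /s/; /q/ → [p] before /ɸ/. In each pair only place changes, matching the following consonant, while manner and voice stay constant.
The rule targets /ɢ/ (voiced uvular stop), which sits before the trigger /p/ (bilabial).
Changing only its place to bilabial gives [b] — the voiced bilabial stop.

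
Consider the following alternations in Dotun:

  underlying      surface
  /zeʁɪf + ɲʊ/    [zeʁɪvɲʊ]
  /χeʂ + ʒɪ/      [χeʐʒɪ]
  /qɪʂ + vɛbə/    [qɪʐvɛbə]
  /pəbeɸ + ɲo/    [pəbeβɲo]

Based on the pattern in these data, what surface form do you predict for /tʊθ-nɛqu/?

The data show regressive voicing assimilation: /f/ → [v] before /ɲ/; /ʂ/ → [ʐ] before /ʒ/; /ʂ/ → [ʐ] before /v/; /ɸ/ → [β] before /ɲ/. In each pair only voicing changes, matching the following consonant, while place and manner stay constant.
The rule targets /θ/ (voiceless dental fricative), which sits before the trigger /n/ (voiced).
A voiced dental fricative is [ð], so the surface segment is [ð].

[tʊðnɛqu]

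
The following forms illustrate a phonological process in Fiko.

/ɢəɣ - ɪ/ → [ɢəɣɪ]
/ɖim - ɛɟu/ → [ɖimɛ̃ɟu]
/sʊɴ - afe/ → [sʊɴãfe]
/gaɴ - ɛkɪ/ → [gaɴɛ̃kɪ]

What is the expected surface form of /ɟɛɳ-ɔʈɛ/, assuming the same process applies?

[ɟɛɳɔ̃ʈɛ]

The data show progressive nasality assimilation (vowel nasalisation): /ɛ/ → [ɛ̃] after /m/; /a/ → [ã] after /ɴ/; /ɛ/ → [ɛ̃] after /ɴ/ — a vowel is nasalised by an immediately preceding nasal consonant.
No change occurs in [ɢəɣɪ] because the vowel at the boundary is adjacent to an oral consonant, not a nasal (/ɪ/ next to /ɣ/).
The vowel /ɔ/ is adjacent to the preceding nasal /ɳ/, so it acquires [+nasal] and surfaces as [ɔ̃].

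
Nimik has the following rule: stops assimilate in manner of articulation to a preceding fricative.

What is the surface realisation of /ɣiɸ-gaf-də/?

[ɣiɸɣafzə]

/g/ is a voiced velar stop. The preceding trigger /ɸ/ is a fricative, so /g/ must become a fricative as well.
Changing only its manner to fricative gives [ɣ] — the voiced velar fricative.
The same rule applies at the second boundary: /d/ → [z] next to /f/.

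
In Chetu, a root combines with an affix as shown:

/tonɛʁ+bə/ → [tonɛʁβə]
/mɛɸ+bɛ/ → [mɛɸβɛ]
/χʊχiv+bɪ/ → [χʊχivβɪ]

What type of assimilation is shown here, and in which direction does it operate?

progressive manner assimilation

Underlying /b/ is realised as [β] next to /ʁ/; /ʁ/ itself does not change.
/b/ is a stop while /ʁ/ is a fricative; the output [β] is a fricative, matching the trigger — so the feature that spreads is manner.
Place and voice are unchanged, so the assimilation is partial, not total.
The other alternating forms pattern the same way: /b/ → [β] after /ɸ/ (stop → fricative, matching a fricative); /b/ → [β] after /v/ (stop → fricative, matching a fricative) — only manner changes, and always toward the preceding segment.
The trigger is the preceding segment, so the direction is progressive (perseverative).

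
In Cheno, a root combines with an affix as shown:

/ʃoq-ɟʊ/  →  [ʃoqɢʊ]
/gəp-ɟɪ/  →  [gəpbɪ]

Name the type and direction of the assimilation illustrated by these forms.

Comparing underlying and surface forms, /ɟ/ → [ɢ] is the alternation; the neighbouring /q/ is constant.
The change palatal → uvular matches the place of the preceding /q/, identifying this as place assimilation.
Manner and voice are unchanged, so the assimilation is partial, not total.
The other alternating form patterns the same way: /ɟ/ → [b] after /p/ (palatal → bilabial, matching bilabial) — only place changes, and always toward the preceding segment.
Since the segment that changes follows the conditioning segment, the assimilation is progressive.

progressive place assimilation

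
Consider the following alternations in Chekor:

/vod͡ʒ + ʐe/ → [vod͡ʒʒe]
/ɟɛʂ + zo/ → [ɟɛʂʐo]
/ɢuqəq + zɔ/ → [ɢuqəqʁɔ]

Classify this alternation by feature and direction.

progressive place assimilation

Underlying /ʐ/ is realised as [ʒ] next to /d͡ʒ/; /d͡ʒ/ itself does not change.
/ʐ/ is retroflex while /d͡ʒ/ is postalveolar; the output [ʒ] is postalveolar, matching the trigger — so the feature that spreads is place.
Manner and voice are unchanged, so the assimilation is partial, not total.
The same holds elsewhere in the data: /z/ → [ʐ] after /ʂ/ (alveolar → retroflex, matching retroflex); /z/ → [ʁ] after /q/ (alveolar → uvular, matching uvular) — only place changes, and always toward the preceding segment.
Since the segment that changes follows the conditioning segment, the assimilation is progressive.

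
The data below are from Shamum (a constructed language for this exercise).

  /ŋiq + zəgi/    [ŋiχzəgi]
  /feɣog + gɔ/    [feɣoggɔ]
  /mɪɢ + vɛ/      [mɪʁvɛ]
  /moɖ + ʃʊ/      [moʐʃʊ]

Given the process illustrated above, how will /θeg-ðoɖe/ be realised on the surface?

[θeɣðoɖe]

The data show regressive manner assimilation: /q/ → [χ] before /z/; /ɢ/ → [ʁ] before /v/; /ɖ/ → [ʐ] before /ʃ/. In each pair only manner changes, matching the following consonant, while place and voice stay constant.
No alternation appears in [feɣoggɔ]: there the adjacent consonants already agree in manner (/g/ and /g/ are both stops), so this form is consistent with the same rule.
/g/ is a voiced velar stop. The following trigger /ð/ is a fricative, so /g/ must become a fricative as well.
A voiced velar fricative is [ɣ], so the surface segment is [ɣ].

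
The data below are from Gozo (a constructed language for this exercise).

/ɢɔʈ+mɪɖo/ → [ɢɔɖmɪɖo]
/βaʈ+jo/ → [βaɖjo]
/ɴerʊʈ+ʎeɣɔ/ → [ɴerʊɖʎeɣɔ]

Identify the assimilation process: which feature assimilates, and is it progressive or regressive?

regressive voicing assimilation

Underlying /ʈ/ is realised as [ɖ] next to /m/; /m/ itself does not change.
/ʈ/ is voiceless while /m/ is voiced; the output [ɖ] is voiced, matching the trigger — so the feature that spreads is voicing.
Place and manner are unchanged, so the assimilation is partial, not total.
The same holds elsewhere in the data: /ʈ/ → [ɖ] before /j/ (voiceless → voiced, matching voiced); /ʈ/ → [ɖ] before /ʎ/ (voiceless → voiced, matching voiced) — only voicing changes, and always toward the following segment.
The trigger is the following segment, so the direction is regressive (anticipatory).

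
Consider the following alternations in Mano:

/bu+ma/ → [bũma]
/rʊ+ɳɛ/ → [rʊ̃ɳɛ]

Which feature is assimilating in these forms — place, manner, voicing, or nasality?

The vowel /u/ surfaces as nasalised [ũ] next to the following nasal /m/ — it has acquired the [+nasal] feature of its neighbour.
Likewise in the remaining data: /ʊ/ → [ʊ̃] before /ɳ/ — each time a vowel is nasalised next to a following nasal.

nasality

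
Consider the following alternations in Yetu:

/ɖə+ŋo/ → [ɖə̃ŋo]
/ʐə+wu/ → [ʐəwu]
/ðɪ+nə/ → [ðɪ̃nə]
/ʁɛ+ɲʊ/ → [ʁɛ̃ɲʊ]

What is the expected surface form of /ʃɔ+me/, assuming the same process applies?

The data show regressive nasality assimilation (vowel nasalisation): /ə/ → [ə̃] before /ŋ/; /ɪ/ → [ɪ̃] before /n/; /ɛ/ → [ɛ̃] before /ɲ/ — a vowel is nasalised by an immediately following nasal consonant.
No change occurs in [ʐəwu] because the vowel at the boundary is adjacent to an oral consonant, not a nasal (/ə/ next to /w/).
The vowel /ɔ/ is adjacent to the following nasal /m/, so it acquires [+nasal] and surfaces as [ɔ̃].

[ʃɔ̃me]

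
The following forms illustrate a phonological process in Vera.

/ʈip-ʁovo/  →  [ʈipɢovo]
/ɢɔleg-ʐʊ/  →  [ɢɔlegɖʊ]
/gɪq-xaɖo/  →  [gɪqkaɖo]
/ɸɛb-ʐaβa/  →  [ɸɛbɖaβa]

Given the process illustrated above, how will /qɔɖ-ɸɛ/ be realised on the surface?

The data show progressive manner assimilation: /ʁ/ → [ɢ] after /p/; /ʐ/ → [ɖ] after /g/; /x/ → [k] after /q/; /ʐ/ → [ɖ] after /b/. In each pair only manner changes, matching the preceding consonant, while place and voice stay constant.
The rule targets /ɸ/ (voiceless bilabial fricative), which sits after the trigger /ɖ/ (stop).
The voiceless bilabial stop is [p], so /ɸ/ → [p].

[qɔɖpɛ]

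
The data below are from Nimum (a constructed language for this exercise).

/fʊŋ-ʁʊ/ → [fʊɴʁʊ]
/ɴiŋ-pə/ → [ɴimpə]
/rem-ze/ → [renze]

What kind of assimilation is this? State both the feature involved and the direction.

regressive place assimilation

Comparing underlying and surface forms, /ŋ/ → [ɴ] is the alternation; the neighbouring /ʁ/ is constant.
/ŋ/ is velar while /ʁ/ is uvular; the output [ɴ] is uvular, matching the trigger — so the feature that spreads is place.
Manner and voice are unchanged, so the assimilation is partial, not total.
The same holds elsewhere in the data: /ŋ/ → [m] before /p/ (velar → bilabial, matching bilabial); /m/ → [n] before /z/ (bilabial → alveolar, matching alveolar) — only place changes, and always toward the following segment.
The trigger is the following segment, so the direction is regressive (anticipatory).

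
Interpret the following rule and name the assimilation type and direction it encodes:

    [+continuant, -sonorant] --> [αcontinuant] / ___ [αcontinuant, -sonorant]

The shared variable α links the value of [continuant] on the target to that of the neighbouring obstruent. [continuant] distinguishes stops from fricatives — a manner-of-articulation feature — so this is manner assimilation.
The conditioning segment sits to the right of the focus bar, meaning the trigger follows the segment that changes — regressive assimilation.

regressive manner assimilation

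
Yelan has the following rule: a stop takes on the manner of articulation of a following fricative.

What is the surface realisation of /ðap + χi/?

The rule targets /p/ (voiceless bilabial stop), which sits before the trigger /χ/ (fricative).
A voiceless bilabial fricative is [ɸ], so the surface segment is [ɸ].

[ðaɸχi]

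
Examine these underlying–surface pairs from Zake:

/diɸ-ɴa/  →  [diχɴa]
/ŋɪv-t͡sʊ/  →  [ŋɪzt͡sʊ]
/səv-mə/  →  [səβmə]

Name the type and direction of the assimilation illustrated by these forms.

regressive place assimilation

The segment that alternates is /ɸ/, which surfaces as [χ] when adjacent to /ɴ/.
The change bilabial → uvular matches the place of the following /ɴ/, identifying this as place assimilation.
Manner and voice are unchanged, so the assimilation is partial, not total.
Checking the remaining alternations: /v/ → [z] before /t͡s/ (labiodental → alveolar, matching alveolar); /v/ → [β] before /m/ (labiodental → bilabial, matching bilabial) — only place changes, and always toward the following segment.
The trigger is the following segment, so the direction is regressive (anticipatory).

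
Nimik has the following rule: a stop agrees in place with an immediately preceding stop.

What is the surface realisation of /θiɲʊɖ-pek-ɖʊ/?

[θiɲʊɖʈekgʊ]

The rule targets /p/ (voiceless bilabial stop), which sits after the trigger /ɖ/ (retroflex).
The voiceless retroflex stop is [ʈ], so /p/ → [ʈ].
At the second juncture, /ɖ/ likewise becomes [g] adjacent to /k/.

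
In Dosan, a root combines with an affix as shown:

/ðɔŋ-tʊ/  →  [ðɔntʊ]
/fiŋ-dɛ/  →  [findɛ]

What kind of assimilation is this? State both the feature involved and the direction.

regressive place assimilation

Underlying /ŋ/ is realised as [n] next to /t/; /t/ itself does not change.
The change velar → alveolar matches the place of the following /t/, identifying this as place assimilation.
Manner and voice are unchanged, so the assimilation is partial, not total.
The same holds elsewhere in the data: /ŋ/ → [n] before /d/ (velar → alveolar, matching alveolar) — only place changes, and always toward the following segment.
The trigger is the following segment, so the direction is regressive (anticipatory).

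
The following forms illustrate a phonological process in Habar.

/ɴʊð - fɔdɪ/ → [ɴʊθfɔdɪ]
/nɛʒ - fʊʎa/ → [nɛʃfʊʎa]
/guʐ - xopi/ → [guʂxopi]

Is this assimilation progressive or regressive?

regressive

Comparing underlying and surface forms, /ð/ → [θ] is the alternation; the neighbouring /f/ is constant.
/ð/ is voiced while /f/ is voiceless; the output [θ] is voiceless, matching the trigger — so the feature that spreads is voicing.
The same holds elsewhere in the data: /ʒ/ → [ʃ] before /f/ (voiced → voiceless, matching voiceless); /ʐ/ → [ʂ] before /x/ (voiced → voiceless, matching voiceless) — only voicing changes, and always toward the following segment.
Since the segment that changes precedes the conditioning segment, the assimilation is regressive.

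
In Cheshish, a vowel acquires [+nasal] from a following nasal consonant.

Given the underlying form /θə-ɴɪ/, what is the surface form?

/ə/ sits next to the nasal /ɴ/ and is therefore nasalised to [ə̃].

[θə̃ɴɪ]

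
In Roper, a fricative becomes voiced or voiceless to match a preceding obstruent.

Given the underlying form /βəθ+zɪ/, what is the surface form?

The rule targets /z/ (voiced alveolar fricative), which sits after the trigger /θ/ (voiceless).
Changing only its voicing to voiceless gives [s] — the voiceless alveolar fricative.

[βəθsɪ]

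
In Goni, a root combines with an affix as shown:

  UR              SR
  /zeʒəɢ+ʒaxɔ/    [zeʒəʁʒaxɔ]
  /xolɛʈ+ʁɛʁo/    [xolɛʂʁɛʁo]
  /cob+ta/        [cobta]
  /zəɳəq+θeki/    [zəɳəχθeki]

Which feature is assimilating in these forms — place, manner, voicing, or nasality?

manner

Comparing underlying and surface forms, /ɢ/ → [ʁ] is the alternation; the neighbouring /ʒ/ is constant.
/ɢ/ is a stop while /ʒ/ is a fricative; the output [ʁ] is a fricative, matching the trigger — so the feature that spreads is manner.
The other alternating forms pattern the same way: /ʈ/ → [ʂ] before /ʁ/ (stop → fricative, matching a fricative); /q/ → [χ] before /θ/ (stop → fricative, matching a fricative) — only manner changes, and always toward the following segment.
No alternation appears in [cobta]: there the adjacent consonants already agree in manner (/b/ and /t/ are both stops), so this form is consistent with the same rule.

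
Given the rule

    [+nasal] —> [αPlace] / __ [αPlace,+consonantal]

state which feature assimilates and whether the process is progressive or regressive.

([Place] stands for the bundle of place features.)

The rule copies the place features (abbreviated [Place]) from the environment onto the target, so the assimilating feature is place.
Since the environment is written after the underscore, the trigger follows the target; the direction is regressive.

regressive place assimilation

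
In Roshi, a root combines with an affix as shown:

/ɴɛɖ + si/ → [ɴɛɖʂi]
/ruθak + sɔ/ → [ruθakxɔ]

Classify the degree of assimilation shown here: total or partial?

The segment that alternates is /s/, which surfaces as [ʂ] when adjacent to /ɖ/.
The change alveolar → retroflex matches the place of the preceding /ɖ/, identifying this as place assimilation.
Manner and voice are unchanged, so the assimilation is partial, not total.
The other alternating form patterns the same way: /s/ → [x] after /k/ (alveolar → velar, matching velar) — only place changes, and always toward the preceding segment.

partial assimilation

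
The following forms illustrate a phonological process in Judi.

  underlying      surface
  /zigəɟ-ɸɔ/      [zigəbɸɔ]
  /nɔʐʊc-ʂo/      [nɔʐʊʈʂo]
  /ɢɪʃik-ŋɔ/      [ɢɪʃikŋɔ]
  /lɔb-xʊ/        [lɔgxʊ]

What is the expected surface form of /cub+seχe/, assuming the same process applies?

[cudseχe]

The data show regressive place assimilation: /ɟ/ → [b] before /ɸ/; /c/ → [ʈ] before /ʂ/; /b/ → [g] before /x/. In each pair only place changes, matching the following consonant, while manner and voice stay constant.
No alternation appears in [ɢɪʃikŋɔ]: there the adjacent consonants already agree in place (/k/ and /ŋ/ are both velar), so this form is consistent with the same rule.
/b/ is a voiced bilabial stop. The following trigger /s/ is alveolar, so /b/ must become alveolar as well.
The voiced alveolar stop is [d], so /b/ → [d].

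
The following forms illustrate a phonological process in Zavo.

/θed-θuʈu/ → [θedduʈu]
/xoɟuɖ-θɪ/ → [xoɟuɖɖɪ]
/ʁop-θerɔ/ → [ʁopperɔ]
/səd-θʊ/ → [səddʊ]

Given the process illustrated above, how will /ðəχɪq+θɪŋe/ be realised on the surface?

The data show progressive total assimilation (/θ/ → [d] after /d/; /θ/ → [ɖ] after /ɖ/; /θ/ → [p] after /p/): in every case the target segment becomes identical to its preceding neighbour, copying more than a single feature.
/θ/ is the segment targeted by the rule; it sits immediately after /q/, so it assimilates completely and surfaces as [q].

[ðəχɪqqɪŋe]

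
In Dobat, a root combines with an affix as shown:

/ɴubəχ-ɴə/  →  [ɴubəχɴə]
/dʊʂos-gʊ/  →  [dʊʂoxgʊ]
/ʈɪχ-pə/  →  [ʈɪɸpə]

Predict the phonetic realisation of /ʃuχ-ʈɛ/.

[ʃuʂʈɛ]

The data show regressive place assimilation: /s/ → [x] before /g/; /χ/ → [ɸ] before /p/. In each pair only place changes, matching the following consonant, while manner and voice stay constant.
No alternation appears in [ɴubəχɴə]: there the adjacent consonants already agree in place (/χ/ and /ɴ/ are both uvular), so this form is consistent with the same rule.
/χ/ is a voiceless uvular fricative. The following trigger /ʈ/ is retroflex, so /χ/ must become retroflex as well.
Changing only its place to retroflex gives [ʂ] — the voiceless retroflex fricative.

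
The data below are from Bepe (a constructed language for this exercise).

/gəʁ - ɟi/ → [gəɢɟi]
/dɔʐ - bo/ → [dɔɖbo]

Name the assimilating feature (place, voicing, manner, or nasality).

manner

The segment that alternates is /ʁ/, which surfaces as [ɢ] when adjacent to /ɟ/.
The change fricative → stop matches the manner of the following /ɟ/, identifying this as manner assimilation.
The other alternating form patterns the same way: /ʐ/ → [ɖ] before /b/ (fricative → stop, matching a stop) — only manner changes, and always toward the following segment.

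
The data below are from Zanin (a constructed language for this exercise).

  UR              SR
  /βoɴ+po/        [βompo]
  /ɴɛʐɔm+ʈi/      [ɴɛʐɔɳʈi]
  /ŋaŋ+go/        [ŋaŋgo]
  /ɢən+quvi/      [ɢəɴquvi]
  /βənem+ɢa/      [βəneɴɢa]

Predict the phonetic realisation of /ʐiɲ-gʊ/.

The data show regressive place assimilation: /ɴ/ → [m] before /p/; /m/ → [ɳ] before /ʈ/; /n/ → [ɴ] before /q/; /m/ → [ɴ] before /ɢ/. In each pair only place changes, matching the following consonant, while manner and voice stay constant.
Nothing changes in [ŋaŋgo]: there the adjacent consonants already agree in place (/ŋ/ and /g/ are both velar), so this form is consistent with the same rule.
The rule targets /ɲ/ (voiced palatal nasal), which sits before the trigger /g/ (velar).
Changing only its place to velar gives [ŋ] — the voiced velar nasal.

[ʐiŋgʊ]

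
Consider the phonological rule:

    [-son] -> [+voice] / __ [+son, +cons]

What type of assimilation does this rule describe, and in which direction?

The target ([-son], obstruents) acquires [+voice] next to a sonorant consonant ([+son, +cons]) — it takes on the voicing of its neighbour, so the feature that spreads is voicing.
The conditioning segment sits to the right of the focus bar, meaning the trigger follows the segment that changes — regressive assimilation.

regressive voicing assimilation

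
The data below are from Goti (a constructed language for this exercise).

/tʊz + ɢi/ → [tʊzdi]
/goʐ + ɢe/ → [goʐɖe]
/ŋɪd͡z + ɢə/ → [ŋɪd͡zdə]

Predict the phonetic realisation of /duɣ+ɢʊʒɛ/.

[duɣgʊʒɛ]

The data show progressive place assimilation: /ɢ/ → [d] after /z/; /ɢ/ → [ɖ] after /ʐ/; /ɢ/ → [d] after /d͡z/. In each pair only place changes, matching the preceding consonant, while manner and voice stay constant.
The rule targets /ɢ/ (voiced uvular stop), which sits after the trigger /ɣ/ (velar).
A voiced velar stop is [g], so the surface segment is [g].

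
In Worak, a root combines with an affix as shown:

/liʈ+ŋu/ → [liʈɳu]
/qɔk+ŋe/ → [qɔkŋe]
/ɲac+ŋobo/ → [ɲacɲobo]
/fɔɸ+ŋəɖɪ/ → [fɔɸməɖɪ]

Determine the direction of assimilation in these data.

progressive

The segment that alternates is /ŋ/, which surfaces as [ɳ] when adjacent to /ʈ/.
The change velar → retroflex matches the place of the preceding /ʈ/, identifying this as place assimilation.
The other alternating forms pattern the same way: /ŋ/ → [ɲ] after /c/ (velar → palatal, matching palatal); /ŋ/ → [m] after /ɸ/ (velar → bilabial, matching bilabial) — only place changes, and always toward the preceding segment.
Nothing changes in [qɔkŋe]: there the adjacent consonants already agree in place (/ŋ/ and /k/ are both velar), so this form is consistent with the same rule.
Since the segment that changes follows the conditioning segment, the assimilation is progressive.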